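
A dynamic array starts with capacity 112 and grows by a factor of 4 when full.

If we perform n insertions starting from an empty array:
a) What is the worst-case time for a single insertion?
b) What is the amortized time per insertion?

(a) Worst-case single insertion: O(n) -- when the array is full at capacity c, the resize copies all c elements, and c can be Theta(n).
(b) Resizes happen at sizes 112, 448, 1792, ... Total copy cost for n insertions: 112 + 448 + ... = O(n) (geometric series with ratio 1/4). Amortized cost per insertion: O(n)/n = O(1).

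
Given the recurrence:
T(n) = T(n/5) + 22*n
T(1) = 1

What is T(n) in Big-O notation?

Geometric series: 22*n*(1 + 1/5 + 1/5^2 + ...) = O(n). T(n) = O(n).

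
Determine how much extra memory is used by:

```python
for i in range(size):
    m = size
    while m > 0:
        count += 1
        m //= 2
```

Space complexity: O(1).
Only a constant amount of auxiliary storage is used; nothing grows with n.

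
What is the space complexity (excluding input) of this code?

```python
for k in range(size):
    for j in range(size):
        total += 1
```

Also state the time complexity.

Space complexity: O(1).
Only a constant amount of auxiliary storage is used; nothing grows with n.
Time complexity: O(n^2).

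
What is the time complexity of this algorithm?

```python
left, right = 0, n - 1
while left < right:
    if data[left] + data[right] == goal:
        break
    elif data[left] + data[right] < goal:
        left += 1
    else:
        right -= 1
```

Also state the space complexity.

Time complexity: O(n).
Space complexity: O(1).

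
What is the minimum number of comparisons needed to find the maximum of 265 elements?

Finding the maximum requires 264 comparisons. Each comparison eliminates exactly one candidate. With 265 candidates, we need 264 eliminations.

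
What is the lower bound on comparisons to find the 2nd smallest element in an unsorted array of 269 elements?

Finding the 2nd smallest of 269 elements requires Omega(n) comparisons. Every element must participate in at least one comparison; otherwise it could be the 2nd smallest.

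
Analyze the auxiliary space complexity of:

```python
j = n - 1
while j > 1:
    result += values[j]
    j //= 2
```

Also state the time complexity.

Space complexity: O(1).
Only a constant amount of auxiliary storage is used; nothing grows with n.
Time complexity: O(log n).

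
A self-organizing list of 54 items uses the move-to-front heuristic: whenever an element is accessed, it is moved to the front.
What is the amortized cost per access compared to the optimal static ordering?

With potential Phi = number of inversions between the MTF list and the optimal static list (at most C(54,2)), each access has amortized cost at most 2 * (cost under optimal static ordering). This is the move-to-front 2-competitiveness result.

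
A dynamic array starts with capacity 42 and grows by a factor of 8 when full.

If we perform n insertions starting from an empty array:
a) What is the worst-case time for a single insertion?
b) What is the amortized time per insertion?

(a) Worst-case single insertion: O(n) -- when the array is full at capacity c, the resize copies all c elements, and c can be Theta(n).
(b) Resizes happen at sizes 42, 336, 2688, ... Total copy cost for n insertions: 42 + 336 + ... = O(n) (geometric series with ratio 1/8). Amortized cost per insertion: O(n)/n = O(1).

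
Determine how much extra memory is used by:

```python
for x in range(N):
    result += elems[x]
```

Space complexity: O(1).
Only a constant amount of auxiliary storage is used; nothing grows with n.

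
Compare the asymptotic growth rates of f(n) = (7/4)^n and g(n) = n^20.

f(n) = (7/4)^n grows faster: (7/4)^n is exponential with base 7/4 > 1, dominating every polynomial.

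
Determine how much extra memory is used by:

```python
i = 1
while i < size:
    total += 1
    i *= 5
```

Space complexity: O(1).
Only a constant amount of auxiliary storage is used; nothing grows with n.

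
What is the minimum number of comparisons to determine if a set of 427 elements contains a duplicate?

Determining if 427 elements are all distinct requires Omega(n log n) comparisons in the comparison model. This follows from the element distinctness lower bound.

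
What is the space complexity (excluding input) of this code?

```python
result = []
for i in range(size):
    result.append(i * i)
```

Space complexity: O(n).
Auxiliary storage grows linearly with the input size n in the worst case.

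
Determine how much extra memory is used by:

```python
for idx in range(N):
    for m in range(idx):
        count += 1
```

Space complexity: O(1).
Only a constant amount of auxiliary storage is used; nothing grows with n.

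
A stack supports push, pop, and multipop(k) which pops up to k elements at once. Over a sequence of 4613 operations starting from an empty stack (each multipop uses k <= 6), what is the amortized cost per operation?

Each element is pushed exactly once and popped at most once (whether by pop or as part of a multipop). So the total number of individual pops over the whole sequence is at most the number of pushes, which is at most 4613. Total work <= 2 * 4613, hence O(1) amortized per operation.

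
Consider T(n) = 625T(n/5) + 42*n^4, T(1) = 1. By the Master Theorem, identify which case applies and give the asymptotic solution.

a=625, b=5, f(n)=42*n^4.
log_5(625) = 4, so n^(log_b(a)) = n^4.
f(n) = Theta(n^4), so Case 2 applies.
T(n) = Theta(n^4 log n).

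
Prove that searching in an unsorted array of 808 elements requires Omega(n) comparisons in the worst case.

An adversary can always place the target in the last position checked. Until all 808 positions are examined, the target might be in any unchecked position. Therefore 808 comparisons are necessary.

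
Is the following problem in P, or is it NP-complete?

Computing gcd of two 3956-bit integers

This problem is in P: the Euclidean algorithm runs in polynomial time in the bit-length.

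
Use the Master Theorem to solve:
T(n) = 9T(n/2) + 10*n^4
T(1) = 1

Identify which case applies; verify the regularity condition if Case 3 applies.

a=9, b=2, f(n)=10*n^4.
log_2(9) = 3.17 < 4.
f(n) = Omega(n^(3.17+epsilon)) for some epsilon > 0, so Case 3 is the candidate.
Regularity: a*f(n/b) = 9*10*(n/2)^4 = (9/16)*10*n^4 <= c*f(n) with c = 9/16 < 1. Satisfied.
Case 3: T(n) = Theta(n^4).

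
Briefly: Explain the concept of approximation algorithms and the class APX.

An approximation algorithm finds solutions within a guaranteed factor of optimal in polynomial time. APX is the class of optimization problems with constant-factor polynomial-time approximation algorithms. Vertex Cover is in APX (2-approximation). Unless P = NP, TSP has no constant-factor approximation, but Metric TSP has a 3/2-approximation.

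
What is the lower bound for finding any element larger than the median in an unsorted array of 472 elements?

To find an element larger than the median of 472 elements, we must see Omega(n) elements. Without seeing enough elements, an adversary can make any unseen element the median.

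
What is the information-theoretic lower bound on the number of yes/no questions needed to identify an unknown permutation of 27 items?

There are 27! = 10888869450418352160768000000 permutations. Each yes/no question gives at most 1 bit, so at least ceil(log_2(10888869450418352160768000000)) = 94 questions are needed.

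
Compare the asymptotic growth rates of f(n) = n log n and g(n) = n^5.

g(n) = n^5 grows faster: n^5 / (n log n) = n^4/log n -> infinity.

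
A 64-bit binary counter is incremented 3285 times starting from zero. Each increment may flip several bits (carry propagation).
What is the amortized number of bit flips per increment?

Bit i flips on every 2^i-th increment, so over 3285 increments bit i flips floor(3285/2^i) times. Summing over i: total flips < 2 * 3285. Amortized: < 2 = O(1) per increment.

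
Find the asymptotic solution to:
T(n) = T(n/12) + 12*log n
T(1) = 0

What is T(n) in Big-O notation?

Each of the log_12(n) levels adds O(log n). T(n) = O(log^2 n).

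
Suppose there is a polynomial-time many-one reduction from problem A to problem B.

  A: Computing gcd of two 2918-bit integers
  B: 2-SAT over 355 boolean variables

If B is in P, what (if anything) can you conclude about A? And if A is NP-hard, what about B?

A poly-time reduction A <=_p B means any A-instance can be transformed to a B-instance in poly time.
If B is in P: compose the reduction with B's poly-time algorithm to solve A in poly time, so A is in P.
If A is NP-hard: every NP problem reduces to A, which reduces to B; composing reductions, every NP problem reduces to B, so B is NP-hard.
(Here in fact A is P and B is P.)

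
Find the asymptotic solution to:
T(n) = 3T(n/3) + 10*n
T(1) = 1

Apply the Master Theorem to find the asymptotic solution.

a=3, b=3, f(n)=10*n. log_3(3) = 1. Case 2: T(n) = O(n log n).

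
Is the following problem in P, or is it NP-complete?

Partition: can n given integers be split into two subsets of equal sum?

This problem is NP-complete: Subset Sum reduces to it (one of Karp's 21 NP-complete problems).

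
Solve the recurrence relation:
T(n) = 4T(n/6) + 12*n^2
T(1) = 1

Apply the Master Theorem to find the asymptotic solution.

a=4, b=6, f(n)=12*n^2. log_6(4) = 0.7737 < 2. Case 3: T(n) = O(n^2).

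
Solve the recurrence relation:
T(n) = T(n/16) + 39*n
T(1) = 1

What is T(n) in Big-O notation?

Geometric series: 39*n*(1 + 1/16 + 1/16^2 + ...) = O(n). T(n) = O(n).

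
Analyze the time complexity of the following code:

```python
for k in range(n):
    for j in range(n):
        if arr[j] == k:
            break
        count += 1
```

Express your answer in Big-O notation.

Time complexity: O(n^2).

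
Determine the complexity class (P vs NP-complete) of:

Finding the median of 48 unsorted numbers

This problem is in P: linear-time selection (median-of-medians) runs in O(n).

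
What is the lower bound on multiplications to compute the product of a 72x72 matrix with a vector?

A 72x72 matrix-vector product has 72 inner products of length 72. Output depends on all 72^2 = 5184 matrix entries. At least 5184 multiplications needed.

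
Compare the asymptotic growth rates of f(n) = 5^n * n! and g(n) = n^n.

f(n) = 5^n * n! grows faster: by Stirling n! ~ sqrt(2 pi n)(n/e)^n, so 5^n n! / n^n ~ (5/e)^n sqrt(2 pi n) -> infinity since 5/e > 1.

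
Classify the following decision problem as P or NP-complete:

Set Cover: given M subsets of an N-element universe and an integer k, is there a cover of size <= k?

This problem is NP-complete: one of Karp's 21 NP-complete problems (with k part of the input).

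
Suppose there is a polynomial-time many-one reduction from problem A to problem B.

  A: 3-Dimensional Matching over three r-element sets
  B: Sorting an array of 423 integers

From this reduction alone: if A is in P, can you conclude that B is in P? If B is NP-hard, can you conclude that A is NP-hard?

A poly-time reduction A <=_p B transfers tractability DOWN (B easy => A easy) and hardness UP (A hard => B hard), not the reverse.
From A in P, the reduction alone does NOT give B in P: any problem in P trivially reduces to SAT, yet SAT is not known to be in P.
From B NP-hard, the reduction alone does NOT give A NP-hard: again, easy problems reduce to hard ones.
(Here in fact A is NP-complete and B is in P, so no such reduction is known -- its existence would imply P = NP; the analysis concerns only what the assumed reduction would or would not let you conclude.)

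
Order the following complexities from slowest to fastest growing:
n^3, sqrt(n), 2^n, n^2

Ordered by growth rate: sqrt(n) < n^2 < n^3 < 2^n.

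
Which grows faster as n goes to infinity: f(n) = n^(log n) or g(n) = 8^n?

g(n) = 8^n grows faster: take logs: log(n^(log n)) = (log n)^2, log(8^n) = n log 8; n dominates (log n)^2.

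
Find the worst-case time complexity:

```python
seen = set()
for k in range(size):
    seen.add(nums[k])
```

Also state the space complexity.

Time complexity: O(n).
Space complexity: O(n).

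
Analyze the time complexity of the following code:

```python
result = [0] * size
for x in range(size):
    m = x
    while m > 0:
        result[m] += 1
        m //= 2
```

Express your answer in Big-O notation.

Time complexity: O(n log n).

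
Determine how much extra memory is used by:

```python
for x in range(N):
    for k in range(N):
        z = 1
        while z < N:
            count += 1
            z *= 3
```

Space complexity: O(1).
Only a constant amount of auxiliary storage is used; nothing grows with n.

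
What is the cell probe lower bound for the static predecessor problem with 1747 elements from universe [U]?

The Patrascu-Thorup lower bound shows any data structure on n = 1747 elements using O(n * polylog(n)) space requires Omega(log log U) query time. van Emde Boas trees achieve O(log log U) with O(U) space.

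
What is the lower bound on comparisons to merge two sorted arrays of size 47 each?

To merge two sorted arrays of size 47, we need at least 93 comparisons in the worst case. An adversary can force every element to be compared.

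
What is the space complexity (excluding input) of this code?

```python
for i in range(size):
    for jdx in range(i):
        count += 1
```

Space complexity: O(1).
Only a constant amount of auxiliary storage is used; nothing grows with n.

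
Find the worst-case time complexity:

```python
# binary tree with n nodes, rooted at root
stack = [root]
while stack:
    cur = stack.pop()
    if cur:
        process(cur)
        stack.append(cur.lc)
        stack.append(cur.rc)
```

Time complexity: O(n).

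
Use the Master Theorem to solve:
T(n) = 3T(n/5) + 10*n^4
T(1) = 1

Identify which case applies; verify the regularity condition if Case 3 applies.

a=3, b=5, f(n)=10*n^4.
log_5(3) = 0.6826 < 4.
f(n) = Omega(n^(0.6826+epsilon)) for some epsilon > 0, so Case 3 is the candidate.
Regularity: a*f(n/b) = 3*10*(n/5)^4 = (3/625)*10*n^4 <= c*f(n) with c = 3/625 < 1. Satisfied.
Case 3: T(n) = Theta(n^4).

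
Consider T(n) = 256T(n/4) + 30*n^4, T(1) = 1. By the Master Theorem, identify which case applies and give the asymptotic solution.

a=256, b=4, f(n)=30*n^4.
log_4(256) = 4, so n^(log_b(a)) = n^4.
f(n) = Theta(n^4), so Case 2 applies.
T(n) = Theta(n^4 log n).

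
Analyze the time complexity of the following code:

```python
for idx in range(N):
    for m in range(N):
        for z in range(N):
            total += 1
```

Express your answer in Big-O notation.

Time complexity: O(n^3).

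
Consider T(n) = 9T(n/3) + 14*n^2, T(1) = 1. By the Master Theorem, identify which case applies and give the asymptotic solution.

a=9, b=3, f(n)=14*n^2.
log_3(9) = 2, so n^(log_b(a)) = n^2.
f(n) = Theta(n^2), so Case 2 applies.
T(n) = Theta(n^2 log n).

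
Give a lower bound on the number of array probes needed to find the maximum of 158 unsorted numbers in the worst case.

Adversary: any unprobed cell could hold a value larger than everything seen so far. If fewer than 158 cells are probed, the adversary places the max in an unprobed cell. So all 158 cells must be examined; together with 158-1 comparisons this is tight.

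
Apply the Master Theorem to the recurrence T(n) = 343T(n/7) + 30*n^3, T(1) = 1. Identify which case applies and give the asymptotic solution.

a=343, b=7, f(n)=30*n^3.
log_7(343) = 3, so n^(log_b(a)) = n^3.
f(n) = Theta(n^3), so Case 2 applies.
T(n) = Theta(n^3 log n).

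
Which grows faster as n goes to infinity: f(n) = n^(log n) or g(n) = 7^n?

g(n) = 7^n grows faster: take logs: log(n^(log n)) = (log n)^2, log(7^n) = n log 7; n dominates (log n)^2.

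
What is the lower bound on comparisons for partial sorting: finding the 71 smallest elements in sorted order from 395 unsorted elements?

Finding 71 smallest of 395 in sorted order: Omega(395) to identify the 71 smallest, plus Omega(71 log 71) to sort them. Total: Omega(n + k log k).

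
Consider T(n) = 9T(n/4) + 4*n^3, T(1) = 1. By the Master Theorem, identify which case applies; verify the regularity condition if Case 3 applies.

a=9, b=4, f(n)=4*n^3.
log_4(9) = 1.585 < 3.
f(n) = Omega(n^(1.585+epsilon)) for some epsilon > 0, so Case 3 is the candidate.
Regularity: a*f(n/b) = 9*4*(n/4)^3 = (9/64)*4*n^3 <= c*f(n) with c = 9/64 < 1. Satisfied.
Case 3: T(n) = Theta(n^3).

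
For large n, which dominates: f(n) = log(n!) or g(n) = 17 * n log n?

f(n) = log(n!) and g(n) = 17 * n log n are Theta of each other: Stirling: log(n!) = n log n - n + O(log n) = Theta(n log n); the constant 17 doesn't change the Theta class.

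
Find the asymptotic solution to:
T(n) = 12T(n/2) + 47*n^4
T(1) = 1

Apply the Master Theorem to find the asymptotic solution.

a=12, b=2, f(n)=47*n^4. log_2(12) = 3.585 < 4. Case 3: T(n) = O(n^4).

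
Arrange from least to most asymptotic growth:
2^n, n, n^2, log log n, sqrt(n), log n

Ordered by growth rate: log log n < log n < sqrt(n) < n < n^2 < 2^n.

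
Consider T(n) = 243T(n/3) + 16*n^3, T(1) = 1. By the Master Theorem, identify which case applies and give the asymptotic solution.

a=243, b=3, f(n)=16*n^3.
log_3(243) = 5 > 3.
Since f(n) = O(n^3) is polynomially smaller than n^5, Case 1 applies.
T(n) = Theta(n^5).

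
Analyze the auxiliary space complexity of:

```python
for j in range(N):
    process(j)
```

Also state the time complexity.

Space complexity: O(1).
Only a constant amount of auxiliary storage is used; nothing grows with n.
Time complexity: O(n).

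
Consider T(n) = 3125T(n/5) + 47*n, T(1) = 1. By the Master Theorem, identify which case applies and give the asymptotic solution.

a=3125, b=5, f(n)=47*n.
log_5(3125) = 5 > 1.
Since f(n) = O(n^1) is polynomially smaller than n^5, Case 1 applies.
T(n) = Theta(n^5).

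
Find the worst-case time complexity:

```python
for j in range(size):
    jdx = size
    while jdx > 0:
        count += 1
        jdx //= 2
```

Time complexity: O(n log n).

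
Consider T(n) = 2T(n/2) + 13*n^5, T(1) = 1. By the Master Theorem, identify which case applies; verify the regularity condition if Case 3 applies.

a=2, b=2, f(n)=13*n^5.
log_2(2) = 1 < 5.
f(n) = Omega(n^(1+epsilon)) for some epsilon > 0, so Case 3 is the candidate.
Regularity: a*f(n/b) = 2*13*(n/2)^5 = (2/32)*13*n^5 <= c*f(n) with c = 2/32 < 1. Satisfied.
Case 3: T(n) = Theta(n^5).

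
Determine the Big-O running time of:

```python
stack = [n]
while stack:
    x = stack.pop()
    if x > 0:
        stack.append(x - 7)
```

Time complexity: O(n).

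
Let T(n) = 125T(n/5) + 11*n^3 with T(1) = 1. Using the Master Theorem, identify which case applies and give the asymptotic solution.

a=125, b=5, f(n)=11*n^3.
log_5(125) = 3, so n^(log_b(a)) = n^3.
f(n) = Theta(n^3), so Case 2 applies.
T(n) = Theta(n^3 log n).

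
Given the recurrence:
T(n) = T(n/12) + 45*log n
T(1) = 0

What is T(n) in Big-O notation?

Each of the log_12(n) levels adds O(log n). T(n) = O(log^2 n).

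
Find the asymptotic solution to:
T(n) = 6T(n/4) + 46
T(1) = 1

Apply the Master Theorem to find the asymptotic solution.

a=6, b=4, f(n)=46. log_4(6) = 1.292. Case 1 of Master Theorem: T(n) = O(n^1.292).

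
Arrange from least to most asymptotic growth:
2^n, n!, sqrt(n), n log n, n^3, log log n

Ordered by growth rate: log log n < sqrt(n) < n log n < n^3 < 2^n < n!.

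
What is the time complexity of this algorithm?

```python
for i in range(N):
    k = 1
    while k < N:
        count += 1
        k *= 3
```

Time complexity: O(n log n).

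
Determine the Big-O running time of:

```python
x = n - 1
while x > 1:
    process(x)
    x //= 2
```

Time complexity: O(log n).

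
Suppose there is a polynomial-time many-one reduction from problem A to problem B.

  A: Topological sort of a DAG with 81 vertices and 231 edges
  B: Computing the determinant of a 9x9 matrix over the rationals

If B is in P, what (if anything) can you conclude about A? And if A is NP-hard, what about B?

A poly-time reduction A <=_p B means any A-instance can be transformed to a B-instance in poly time.
If B is in P: compose the reduction with B's poly-time algorithm to solve A in poly time, so A is in P.
If A is NP-hard: every NP problem reduces to A, which reduces to B; composing reductions, every NP problem reduces to B, so B is NP-hard.
(Here in fact A is P and B is P.)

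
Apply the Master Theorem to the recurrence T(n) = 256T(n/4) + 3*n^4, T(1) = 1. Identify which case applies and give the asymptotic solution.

a=256, b=4, f(n)=3*n^4.
log_4(256) = 4, so n^(log_b(a)) = n^4.
f(n) = Theta(n^4), so Case 2 applies.
T(n) = Theta(n^4 log n).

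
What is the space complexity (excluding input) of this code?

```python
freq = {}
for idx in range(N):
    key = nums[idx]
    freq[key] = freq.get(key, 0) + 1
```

Space complexity: O(n).
Auxiliary storage grows linearly with the input size n in the worst case.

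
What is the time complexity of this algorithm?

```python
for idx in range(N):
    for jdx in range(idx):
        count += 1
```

Time complexity: O(n^2).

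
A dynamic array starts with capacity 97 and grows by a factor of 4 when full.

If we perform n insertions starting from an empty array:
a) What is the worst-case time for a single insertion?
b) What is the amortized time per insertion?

(a) Worst-case single insertion: O(n) -- when the array is full at capacity c, the resize copies all c elements, and c can be Theta(n).
(b) Resizes happen at sizes 97, 388, 1552, ... Total copy cost for n insertions: 97 + 388 + ... = O(n) (geometric series with ratio 1/4). Amortized cost per insertion: O(n)/n = O(1).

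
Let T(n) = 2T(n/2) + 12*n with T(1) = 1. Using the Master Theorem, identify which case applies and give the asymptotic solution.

a=2, b=2, f(n)=12*n.
log_2(2) = 1, so n^(log_b(a)) = n.
f(n) = Theta(n), so Case 2 applies.
T(n) = Theta(n log n).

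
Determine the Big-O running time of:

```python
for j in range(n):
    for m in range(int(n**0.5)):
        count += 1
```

Time complexity: O(n * sqrt(n)).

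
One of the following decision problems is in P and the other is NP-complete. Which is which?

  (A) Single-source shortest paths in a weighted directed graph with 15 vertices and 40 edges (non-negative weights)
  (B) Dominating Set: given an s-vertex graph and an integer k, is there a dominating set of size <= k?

(A) is P: Dijkstra's algorithm runs in O((V+E) log V).
(B) is NP-complete: reduces from Set Cover (with k part of the input).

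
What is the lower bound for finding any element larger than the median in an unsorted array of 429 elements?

To find an element larger than the median of 429 elements, we must see Omega(n) elements. Without seeing enough elements, an adversary can make any unseen element the median.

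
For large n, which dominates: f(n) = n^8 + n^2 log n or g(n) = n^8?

f(n) = n^8 + n^2 log n and g(n) = n^8 are Theta of each other: the lower-order n^2 log n term is o(n^8); both are Theta(n^8).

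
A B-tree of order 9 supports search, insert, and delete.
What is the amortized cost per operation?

B-tree of order 9 has height O(log_9 n). Each operation traverses the tree height. Splits during insert and merges during delete are O(1) each and occur at most once per level. Total cost per operation: O(log_9 n).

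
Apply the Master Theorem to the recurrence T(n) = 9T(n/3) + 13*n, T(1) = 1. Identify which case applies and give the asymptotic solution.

a=9, b=3, f(n)=13*n.
log_3(9) = 2 > 1.
Since f(n) = O(n^1) is polynomially smaller than n^2, Case 1 applies.
T(n) = Theta(n^2).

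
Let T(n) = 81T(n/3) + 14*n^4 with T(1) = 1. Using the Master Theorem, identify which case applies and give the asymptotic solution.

a=81, b=3, f(n)=14*n^4.
log_3(81) = 4, so n^(log_b(a)) = n^4.
f(n) = Theta(n^4), so Case 2 applies.
T(n) = Theta(n^4 log n).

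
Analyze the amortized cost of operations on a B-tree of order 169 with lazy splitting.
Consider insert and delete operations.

In a B-tree of order 169, a node splits when it has 169 keys. With lazy splitting, we use potential Phi = number of full nodes + number of near-empty nodes. Each split costs O(1) but reduces potential. Between splits, at least 84 insertions must occur in that node. Amortized structural cost is O(1) per operation, plus O(log_169 n) traversal.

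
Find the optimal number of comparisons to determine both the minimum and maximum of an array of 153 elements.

Naive approach: 304 comparisons (152 for max + 152 for min).
Optimal: Compare elements in pairs first (floor(n/2) = 76 comparisons), then find max among winners and min among losers (76 comparisons each).
Total: ceil(3n/2) - 2 = 228 comparisons. An adversary argument shows this is also a lower bound.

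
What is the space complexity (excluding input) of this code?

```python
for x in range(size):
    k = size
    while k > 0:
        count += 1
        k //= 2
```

Space complexity: O(1).
Only a constant amount of auxiliary storage is used; nothing grows with n.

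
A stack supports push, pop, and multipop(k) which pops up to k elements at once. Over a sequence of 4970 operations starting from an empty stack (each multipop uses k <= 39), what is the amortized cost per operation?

Each element is pushed exactly once and popped at most once (whether by pop or as part of a multipop). So the total number of individual pops over the whole sequence is at most the number of pushes, which is at most 4970. Total work <= 2 * 4970, hence O(1) amortized per operation.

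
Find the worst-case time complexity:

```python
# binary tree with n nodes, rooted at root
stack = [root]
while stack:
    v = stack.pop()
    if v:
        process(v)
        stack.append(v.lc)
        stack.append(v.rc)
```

Time complexity: O(n).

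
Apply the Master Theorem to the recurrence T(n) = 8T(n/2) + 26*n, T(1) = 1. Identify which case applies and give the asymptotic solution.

a=8, b=2, f(n)=26*n.
log_2(8) = 3 > 1.
Since f(n) = O(n^1) is polynomially smaller than n^3, Case 1 applies.
T(n) = Theta(n^3).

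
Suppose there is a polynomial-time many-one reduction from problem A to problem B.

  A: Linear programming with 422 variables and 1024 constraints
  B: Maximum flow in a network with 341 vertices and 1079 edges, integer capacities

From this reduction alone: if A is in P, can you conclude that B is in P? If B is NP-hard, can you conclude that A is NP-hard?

A poly-time reduction A <=_p B transfers tractability DOWN (B easy => A easy) and hardness UP (A hard => B hard), not the reverse.
From A in P, the reduction alone does NOT give B in P: any problem in P trivially reduces to SAT, yet SAT is not known to be in P.
From B NP-hard, the reduction alone does NOT give A NP-hard: again, easy problems reduce to hard ones.
(Here in fact A is P and B is P.)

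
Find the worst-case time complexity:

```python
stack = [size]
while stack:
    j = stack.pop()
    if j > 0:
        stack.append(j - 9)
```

Time complexity: O(n).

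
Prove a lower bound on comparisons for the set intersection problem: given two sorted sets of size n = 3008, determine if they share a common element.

For two sorted arrays of size n = 3008, any correct algorithm must examine Omega(n) elements. If fewer are examined, an adversary places a common element in an unexamined gap. A merge-based scan achieves O(n), so the bound is tight.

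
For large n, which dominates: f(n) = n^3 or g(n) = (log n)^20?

f(n) = n^3 grows faster: any positive polynomial dominates any polylog.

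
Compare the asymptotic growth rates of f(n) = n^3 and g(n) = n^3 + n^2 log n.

f(n) = n^3 and g(n) = n^3 + n^2 log n are Theta of each other: the lower-order n^2 log n term is o(n^3); both are Theta(n^3).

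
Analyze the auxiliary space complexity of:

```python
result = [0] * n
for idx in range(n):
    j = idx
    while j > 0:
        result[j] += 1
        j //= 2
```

Space complexity: O(n).
Auxiliary storage grows linearly with the input size n in the worst case.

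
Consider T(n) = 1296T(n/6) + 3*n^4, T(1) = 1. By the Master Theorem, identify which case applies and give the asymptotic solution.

a=1296, b=6, f(n)=3*n^4.
log_6(1296) = 4, so n^(log_b(a)) = n^4.
f(n) = Theta(n^4), so Case 2 applies.
T(n) = Theta(n^4 log n).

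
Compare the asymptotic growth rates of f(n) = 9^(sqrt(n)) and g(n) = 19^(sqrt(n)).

g(n) = 19^(sqrt(n)) grows faster: ratio is (19/9)^(sqrt(n)) -> infinity since 19/9 > 1.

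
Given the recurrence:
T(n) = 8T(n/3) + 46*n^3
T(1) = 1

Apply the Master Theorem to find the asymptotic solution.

a=8, b=3, f(n)=46*n^3. log_3(8) = 1.893 < 3. Case 3: T(n) = O(n^3).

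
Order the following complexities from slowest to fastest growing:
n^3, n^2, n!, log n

Ordered by growth rate: log n < n^2 < n^3 < n!.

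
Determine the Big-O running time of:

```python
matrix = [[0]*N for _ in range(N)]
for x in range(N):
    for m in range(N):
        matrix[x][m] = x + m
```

Time complexity: O(n^2).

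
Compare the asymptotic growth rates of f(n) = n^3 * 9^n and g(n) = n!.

g(n) = n! grows faster: by Stirling n! ~ (n/e)^n sqrt(2*pi*n); (n/e)^n eventually dominates n^3 * 9^n.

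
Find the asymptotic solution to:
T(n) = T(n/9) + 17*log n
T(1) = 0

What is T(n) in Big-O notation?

Each of the log_9(n) levels adds O(log n). T(n) = O(log^2 n).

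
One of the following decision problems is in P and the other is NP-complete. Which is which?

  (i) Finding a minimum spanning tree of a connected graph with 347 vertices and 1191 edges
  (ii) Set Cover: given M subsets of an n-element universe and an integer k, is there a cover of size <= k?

(i) is P: Kruskal's / Prim's algorithms run in polynomial time.
(ii) is NP-complete: one of Karp's 21 NP-complete problems (with k part of the input).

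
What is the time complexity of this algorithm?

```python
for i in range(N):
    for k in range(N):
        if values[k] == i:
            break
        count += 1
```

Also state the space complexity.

Time complexity: O(n^2).
Space complexity: O(1).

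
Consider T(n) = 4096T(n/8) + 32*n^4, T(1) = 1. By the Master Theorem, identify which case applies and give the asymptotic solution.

a=4096, b=8, f(n)=32*n^4.
log_8(4096) = 4, so n^(log_b(a)) = n^4.
f(n) = Theta(n^4), so Case 2 applies.
T(n) = Theta(n^4 log n).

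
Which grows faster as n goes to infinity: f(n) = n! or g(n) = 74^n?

f(n) = n! grows faster: n!/74^n -> infinity by Stirling.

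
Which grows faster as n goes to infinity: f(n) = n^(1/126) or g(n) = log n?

f(n) = n^(1/126) grows faster: any positive power of n dominates log n.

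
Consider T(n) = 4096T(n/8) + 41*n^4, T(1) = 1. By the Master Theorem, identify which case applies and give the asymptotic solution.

a=4096, b=8, f(n)=41*n^4.
log_8(4096) = 4, so n^(log_b(a)) = n^4.
f(n) = Theta(n^4), so Case 2 applies.
T(n) = Theta(n^4 log n).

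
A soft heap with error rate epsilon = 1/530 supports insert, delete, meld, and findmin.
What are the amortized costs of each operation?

Soft heaps (Chazelle) allow up to an epsilon = 1/530 fraction of elements to have corrupted (raised) keys. Insert is O(log(1/epsilon)) = O(log 530) amortized -- the structure maintains heap-ordered binary trees of rank bounded by O(log(1/epsilon)). Meld concatenates root lists: O(1) amortized. Delete and findmin are O(1) amortized.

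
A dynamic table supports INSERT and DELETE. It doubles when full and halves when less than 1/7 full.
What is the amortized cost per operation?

Using potential function Phi = |2*num_items - table_size| when load > 1/2, and Phi = table_size/2 - num_items otherwise. The gap of 1/7 vs 1/2 for shrinking prevents thrashing. Both insert and delete have O(1) amortized cost.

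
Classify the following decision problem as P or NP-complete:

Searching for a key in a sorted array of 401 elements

This problem is in P: binary search runs in O(log n).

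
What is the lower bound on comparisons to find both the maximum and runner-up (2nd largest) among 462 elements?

Lower bound: finding the max needs 462-1 comparisons. By an adversary weight-doubling argument, the maximum element must personally win at least ceil(log_2(462)) = 9 comparisons in any correct algorithm. The 2nd largest is among those 9 direct losers, and distinguishing it requires 9-1 more comparisons. Total >= 462-1 + 9-1 = 469. A balanced tournament achieves this bound exactly.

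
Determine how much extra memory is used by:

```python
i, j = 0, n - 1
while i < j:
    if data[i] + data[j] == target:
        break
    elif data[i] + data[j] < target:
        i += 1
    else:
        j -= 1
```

Space complexity: O(1).
Only a constant amount of auxiliary storage is used; nothing grows with n.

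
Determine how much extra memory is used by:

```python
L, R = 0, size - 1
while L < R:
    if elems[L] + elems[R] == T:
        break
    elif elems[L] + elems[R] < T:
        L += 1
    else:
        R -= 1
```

Space complexity: O(1).
Only a constant amount of auxiliary storage is used; nothing grows with n.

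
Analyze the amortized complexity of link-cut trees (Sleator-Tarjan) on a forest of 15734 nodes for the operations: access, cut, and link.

Link-cut trees represent the forest using splay trees over preferred paths. With potential Phi = sum over nodes of log(size of virtual subtree), each access on 15734 nodes is O(log 15734) = O(log n) amortized by the splay-tree access lemma. Cut and link are O(1) plus one access.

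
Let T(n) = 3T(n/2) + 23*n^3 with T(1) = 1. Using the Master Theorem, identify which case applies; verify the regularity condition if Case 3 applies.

a=3, b=2, f(n)=23*n^3.
log_2(3) = 1.585 < 3.
f(n) = Omega(n^(1.585+epsilon)) for some epsilon > 0, so Case 3 is the candidate.
Regularity: a*f(n/b) = 3*23*(n/2)^3 = (3/8)*23*n^3 <= c*f(n) with c = 3/8 < 1. Satisfied.
Case 3: T(n) = Theta(n^3).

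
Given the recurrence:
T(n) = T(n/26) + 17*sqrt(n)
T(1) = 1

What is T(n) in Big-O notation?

Each level contributes sqrt(n/26^k). Geometric series with ratio 1/sqrt(26) < 1 sums to O(sqrt(n)).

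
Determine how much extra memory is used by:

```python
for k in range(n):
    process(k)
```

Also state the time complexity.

Space complexity: O(1).
Only a constant amount of auxiliary storage is used; nothing grows with n.
Time complexity: O(n).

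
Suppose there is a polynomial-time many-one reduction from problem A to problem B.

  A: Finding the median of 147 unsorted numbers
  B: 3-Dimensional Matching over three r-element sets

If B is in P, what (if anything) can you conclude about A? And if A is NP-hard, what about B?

A poly-time reduction A <=_p B means any A-instance can be transformed to a B-instance in poly time.
If B is in P: compose the reduction with B's poly-time algorithm to solve A in poly time, so A is in P.
If A is NP-hard: every NP problem reduces to A, which reduces to B; composing reductions, every NP problem reduces to B, so B is NP-hard.
(Here in fact A is P and B is NP-complete.)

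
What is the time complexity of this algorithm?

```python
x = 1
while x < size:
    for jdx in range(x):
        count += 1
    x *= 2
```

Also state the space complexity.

Time complexity: O(n).
Space complexity: O(1).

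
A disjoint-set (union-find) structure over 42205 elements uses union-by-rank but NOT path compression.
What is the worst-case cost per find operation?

Union-by-rank alone keeps every tree's height <= log_2(42205) ~= 15.4. Each find traverses from a node to its root, costing O(height) = O(log n). Without path compression this bound is tight.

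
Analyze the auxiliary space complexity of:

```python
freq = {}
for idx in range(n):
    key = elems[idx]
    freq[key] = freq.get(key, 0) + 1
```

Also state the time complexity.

Space complexity: O(n).
Auxiliary storage grows linearly with the input size n in the worst case.
Time complexity: O(n).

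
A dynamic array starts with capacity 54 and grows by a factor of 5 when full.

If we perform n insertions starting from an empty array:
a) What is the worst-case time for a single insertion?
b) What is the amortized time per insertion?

(a) Worst-case single insertion: O(n) -- when the array is full at capacity c, the resize copies all c elements, and c can be Theta(n).
(b) Resizes happen at sizes 54, 270, 1350, ... Total copy cost for n insertions: 54 + 270 + ... = O(n) (geometric series with ratio 1/5). Amortized cost per insertion: O(n)/n = O(1).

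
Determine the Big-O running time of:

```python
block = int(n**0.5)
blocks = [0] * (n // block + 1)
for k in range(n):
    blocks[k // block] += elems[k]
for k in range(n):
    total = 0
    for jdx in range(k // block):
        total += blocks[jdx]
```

Time complexity: O(n * sqrt(n)).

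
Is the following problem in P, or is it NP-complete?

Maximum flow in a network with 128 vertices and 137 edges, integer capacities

This problem is in P: Edmonds-Karp / push-relabel run in polynomial time.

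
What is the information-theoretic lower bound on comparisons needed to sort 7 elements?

There are 7! = 5040 possible orderings. Each comparison gives 1 bit. We need at least ceil(log_2(5040)) = 13 comparisons.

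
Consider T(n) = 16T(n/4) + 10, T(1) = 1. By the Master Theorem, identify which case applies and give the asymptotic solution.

a=16, b=4, f(n)=10.
log_4(16) = 2 > 0.
Since f(n) = O(n^0) is polynomially smaller than n^2, Case 1 applies.
T(n) = Theta(n^2).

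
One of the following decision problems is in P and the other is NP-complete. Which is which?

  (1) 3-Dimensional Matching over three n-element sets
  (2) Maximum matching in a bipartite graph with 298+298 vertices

(1) is NP-complete: one of Karp's 21 NP-complete problems.
(2) is P: Hopcroft-Karp runs in O(E sqrt(V)).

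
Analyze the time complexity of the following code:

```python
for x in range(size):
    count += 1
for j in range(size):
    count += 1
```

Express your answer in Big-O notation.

Time complexity: O(n).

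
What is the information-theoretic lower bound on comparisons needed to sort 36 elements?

There are 36! = 371993326789901217467999448150835200000000 possible orderings. Each comparison gives 1 bit. We need at least ceil(log_2(371993326789901217467999448150835200000000)) = 139 comparisons.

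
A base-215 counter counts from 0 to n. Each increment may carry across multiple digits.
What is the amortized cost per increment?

Digit at position i changes every 215^i increments. Total digit changes over n increments: n * 215/(215-1) = O(n). Amortized: O(1).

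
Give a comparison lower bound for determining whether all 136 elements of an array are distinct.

In the algebraic decision-tree model, the YES region for element distinctness on 136 elements has 136! connected components (one per ordering). Ben-Or's theorem then gives a lower bound of Omega(log(n!)) = Omega(n log n).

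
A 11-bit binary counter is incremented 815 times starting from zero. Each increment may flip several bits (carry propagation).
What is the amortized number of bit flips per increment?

Bit i flips on every 2^i-th increment, so over 815 increments bit i flips floor(815/2^i) times. Summing over i: total flips < 2 * 815. Amortized: < 2 = O(1) per increment.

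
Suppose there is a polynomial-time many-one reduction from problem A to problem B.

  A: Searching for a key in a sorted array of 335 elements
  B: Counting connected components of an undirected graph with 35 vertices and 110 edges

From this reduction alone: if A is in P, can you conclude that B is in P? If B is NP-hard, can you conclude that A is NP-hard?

A poly-time reduction A <=_p B transfers tractability DOWN (B easy => A easy) and hardness UP (A hard => B hard), not the reverse.
From A in P, the reduction alone does NOT give B in P: any problem in P trivially reduces to SAT, yet SAT is not known to be in P.
From B NP-hard, the reduction alone does NOT give A NP-hard: again, easy problems reduce to hard ones.
(Here in fact A is P and B is P.)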